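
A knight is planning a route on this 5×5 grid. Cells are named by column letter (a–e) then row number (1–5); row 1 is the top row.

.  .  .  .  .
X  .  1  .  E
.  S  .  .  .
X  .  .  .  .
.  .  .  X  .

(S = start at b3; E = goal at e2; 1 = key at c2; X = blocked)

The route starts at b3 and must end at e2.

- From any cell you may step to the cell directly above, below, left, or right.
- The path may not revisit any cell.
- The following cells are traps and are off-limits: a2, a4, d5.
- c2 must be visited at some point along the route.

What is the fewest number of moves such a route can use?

4

Any route passes through c2 somewhere between b3 and e2. Summing Manhattan distances along the two legs (b3 → c2 → e2) gives a lower bound of 2 + 2 = 4 moves.
A route of 4 moves achieves this: b3 → b2 → c2 → d2 → e2.
Since 4 matches the lower bound, it is optimal.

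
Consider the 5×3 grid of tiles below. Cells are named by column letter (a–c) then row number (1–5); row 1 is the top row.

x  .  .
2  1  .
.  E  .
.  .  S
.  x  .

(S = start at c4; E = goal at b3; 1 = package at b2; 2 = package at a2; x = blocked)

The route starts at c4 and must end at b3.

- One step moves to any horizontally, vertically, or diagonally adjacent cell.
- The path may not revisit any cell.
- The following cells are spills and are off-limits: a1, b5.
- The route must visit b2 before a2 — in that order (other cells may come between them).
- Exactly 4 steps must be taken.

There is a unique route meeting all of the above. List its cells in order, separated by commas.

c4, c3, b2, a2, b3

The waypoints must appear in the order b2, a2, with no cell reused.
Route from c4: up 1 to c3, up-left 1 to b2, left 1 to a2, down-right 1 to b3 — 4 moves in all.
Check: order respected (1 at step 2, 2 at step 3); 4 moves as required.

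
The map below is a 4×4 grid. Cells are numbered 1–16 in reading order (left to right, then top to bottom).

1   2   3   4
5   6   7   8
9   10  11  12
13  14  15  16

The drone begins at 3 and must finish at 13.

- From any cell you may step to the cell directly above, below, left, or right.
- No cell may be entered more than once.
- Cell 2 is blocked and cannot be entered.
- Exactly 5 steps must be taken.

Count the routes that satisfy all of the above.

6

Need simple routes of exactly 5 moves from 3 to 13 (Manhattan distance 5, so 0 moves are spent on a detour and 0 undoing it).
Enumerating: 3 7 11 15 14 13 | 3 7 11 10 14 13 | 3 7 11 10 9 13 | 3 7 6 10 14 13 | 3 7 6 10 9 13 | 3 7 6 5 9 13.
That gives 6 routes.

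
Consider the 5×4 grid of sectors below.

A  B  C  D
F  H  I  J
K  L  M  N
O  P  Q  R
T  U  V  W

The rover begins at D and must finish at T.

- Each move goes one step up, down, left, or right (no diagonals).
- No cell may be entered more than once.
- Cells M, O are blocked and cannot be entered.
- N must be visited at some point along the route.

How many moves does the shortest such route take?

Any route passes through N somewhere between D and T. Summing Manhattan distances along the two legs (D → N → T) gives a lower bound of 2 + 5 = 7 moves.
A route of 7 moves achieves this: D → J → N → R → W → V → U → T.
Since 7 matches the lower bound, it is optimal.

7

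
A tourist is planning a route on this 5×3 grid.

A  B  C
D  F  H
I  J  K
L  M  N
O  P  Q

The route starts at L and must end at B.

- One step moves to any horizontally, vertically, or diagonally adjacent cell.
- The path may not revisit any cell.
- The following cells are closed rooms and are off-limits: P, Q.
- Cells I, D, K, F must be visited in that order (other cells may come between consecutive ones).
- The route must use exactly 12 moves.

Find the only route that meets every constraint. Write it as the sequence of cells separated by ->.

L -> O -> M -> I -> D -> J -> N -> K -> H -> C -> F -> A -> B

The waypoints must appear in the order I, D, K, F, with no cell reused.
Route from L: down to O, up-right to M, up-left to I, up to D, 2× down-right (reaching N), 3× up (reaching C), down-left to F, up-left to A, right to B — 12 moves in all.
Check: order respected (I at step 3, D at step 4, K at step 7, F at step 10); 12 moves as required.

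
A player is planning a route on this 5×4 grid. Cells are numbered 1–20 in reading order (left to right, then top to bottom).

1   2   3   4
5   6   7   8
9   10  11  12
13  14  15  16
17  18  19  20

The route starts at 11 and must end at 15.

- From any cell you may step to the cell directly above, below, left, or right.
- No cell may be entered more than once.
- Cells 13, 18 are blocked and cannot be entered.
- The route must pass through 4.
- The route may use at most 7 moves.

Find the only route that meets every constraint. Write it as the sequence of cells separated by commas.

The budget equals the shortest possible length, so every move has to be on a shortest route through the required cells.
Route from 11: 2× up (reaching 3), right to 4, 3× down (reaching 16), left to 15 — 7 moves in all.
Check: all required cells visited; 7 ≤ 7 moves.

11, 7, 3, 4, 8, 12, 16, 15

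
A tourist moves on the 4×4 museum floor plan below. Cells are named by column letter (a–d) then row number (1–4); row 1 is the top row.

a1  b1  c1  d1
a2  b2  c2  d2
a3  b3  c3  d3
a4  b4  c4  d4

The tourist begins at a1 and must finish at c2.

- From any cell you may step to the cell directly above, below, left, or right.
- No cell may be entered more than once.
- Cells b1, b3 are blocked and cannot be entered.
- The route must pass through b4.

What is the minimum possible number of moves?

Any route passes through b4 somewhere between a1 and c2. Summing Manhattan distances along the two legs (a1 → b4 → c2) gives a lower bound of 4 + 3 = 7 moves.
A route of 7 moves achieves this: a1 → a2 → a3 → a4 → b4 → c4 → c3 → c2.
Since 7 matches the lower bound, it is optimal.

7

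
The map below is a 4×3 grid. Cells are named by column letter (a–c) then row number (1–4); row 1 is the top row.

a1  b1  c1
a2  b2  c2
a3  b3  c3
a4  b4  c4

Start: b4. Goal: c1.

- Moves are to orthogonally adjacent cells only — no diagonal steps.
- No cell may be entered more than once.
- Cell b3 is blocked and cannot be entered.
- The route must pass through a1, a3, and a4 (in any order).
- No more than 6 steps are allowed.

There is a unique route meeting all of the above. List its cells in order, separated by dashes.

b4 - a4 - a3 - a2 - a1 - b1 - c1

Any route must reach a1, a3, and a4 and still end at c1 within 6 moves, so the order of the required stops is forced.
Route from b4: left 1 to a4, up 3 to a1, right 2 to c1 — 6 moves in all.
Check: all required cells visited; 6 ≤ 6 moves.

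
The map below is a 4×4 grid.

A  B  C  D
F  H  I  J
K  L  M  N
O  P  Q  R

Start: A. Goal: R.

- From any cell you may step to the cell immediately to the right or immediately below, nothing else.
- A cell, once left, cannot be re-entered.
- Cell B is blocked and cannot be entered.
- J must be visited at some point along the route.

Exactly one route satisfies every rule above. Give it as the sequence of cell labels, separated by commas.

Moves only go right or down, so the column and row indices never decrease.
Route from A: down 1 to F, right 3 to J, down 2 to R — 6 moves in all.
Check: all required cells visited.

A, F, H, I, J, N, R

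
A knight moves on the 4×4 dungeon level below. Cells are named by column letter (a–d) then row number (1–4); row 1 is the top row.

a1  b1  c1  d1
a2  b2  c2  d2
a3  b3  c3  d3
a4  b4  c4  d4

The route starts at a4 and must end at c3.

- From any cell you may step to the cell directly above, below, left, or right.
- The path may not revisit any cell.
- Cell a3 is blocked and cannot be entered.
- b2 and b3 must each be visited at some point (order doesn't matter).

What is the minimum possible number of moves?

Any route passes through b2 and b3 in some order between a4 and c3. Summing Manhattan distances along each leg and taking the cheapest ordering (a4 → b2 → b3 → c3) gives a lower bound of 3 + 1 + 1 = 5 moves.
A route of 5 moves achieves this: a4 → b4 → b3 → b2 → c2 → c3.
Since 5 matches the lower bound, it is optimal.

5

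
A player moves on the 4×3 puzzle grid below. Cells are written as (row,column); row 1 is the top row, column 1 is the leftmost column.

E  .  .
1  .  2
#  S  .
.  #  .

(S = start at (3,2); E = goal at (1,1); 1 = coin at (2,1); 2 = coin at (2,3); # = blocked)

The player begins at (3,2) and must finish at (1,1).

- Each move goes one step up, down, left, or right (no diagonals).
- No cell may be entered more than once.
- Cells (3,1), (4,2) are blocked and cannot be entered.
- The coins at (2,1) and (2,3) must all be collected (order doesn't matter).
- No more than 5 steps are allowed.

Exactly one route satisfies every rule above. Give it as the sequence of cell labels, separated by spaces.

The 5-move cap with required stops at (2,1), (2,3) leaves no slack for detours.
Route from (3,2): right to (3,3), up to (2,3), 2× left (reaching (2,1)), up to (1,1) — 5 moves in all.
Check: all required cells visited; 5 ≤ 5 moves.

(3,2) (3,3) (2,3) (2,2) (2,1) (1,1)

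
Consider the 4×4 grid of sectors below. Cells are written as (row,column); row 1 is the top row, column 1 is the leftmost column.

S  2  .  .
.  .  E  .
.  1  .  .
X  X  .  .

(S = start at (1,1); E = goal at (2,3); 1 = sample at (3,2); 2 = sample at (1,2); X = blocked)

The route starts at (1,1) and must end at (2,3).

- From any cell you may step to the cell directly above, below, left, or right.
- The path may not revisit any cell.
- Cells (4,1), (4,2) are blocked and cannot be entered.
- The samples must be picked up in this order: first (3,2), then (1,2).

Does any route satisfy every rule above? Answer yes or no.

One route that works: (1,1) → (2,1) → (3,1) → (3,2) → (2,2) → (1,2) → (1,3) → (2,3).

yes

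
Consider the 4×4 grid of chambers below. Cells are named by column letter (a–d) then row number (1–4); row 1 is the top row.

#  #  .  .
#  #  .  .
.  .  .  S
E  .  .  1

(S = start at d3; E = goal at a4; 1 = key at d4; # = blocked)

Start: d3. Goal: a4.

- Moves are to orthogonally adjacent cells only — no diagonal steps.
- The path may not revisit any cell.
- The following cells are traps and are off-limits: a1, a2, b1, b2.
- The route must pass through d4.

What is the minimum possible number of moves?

Any route passes through d4 somewhere between d3 and a4. Summing Manhattan distances along the two legs (d3 → d4 → a4) gives a lower bound of 1 + 3 = 4 moves.
A route of 4 moves achieves this: d3 → d4 → c4 → b4 → a4.
Since 4 matches the lower bound, it is optimal.

4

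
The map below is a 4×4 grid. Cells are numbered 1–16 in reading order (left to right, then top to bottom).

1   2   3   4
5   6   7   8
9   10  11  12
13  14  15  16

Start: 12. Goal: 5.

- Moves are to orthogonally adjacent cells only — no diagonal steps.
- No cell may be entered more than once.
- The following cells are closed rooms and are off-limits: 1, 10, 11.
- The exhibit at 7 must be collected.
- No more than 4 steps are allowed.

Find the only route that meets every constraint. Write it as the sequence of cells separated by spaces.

12 8 7 6 5

The budget equals the shortest possible length, so every move has to be on a shortest route through the required cells.
Route from 12: up 1 to 8, left 3 to 5 — 4 moves in all.
Check: all required cells visited; 4 ≤ 4 moves.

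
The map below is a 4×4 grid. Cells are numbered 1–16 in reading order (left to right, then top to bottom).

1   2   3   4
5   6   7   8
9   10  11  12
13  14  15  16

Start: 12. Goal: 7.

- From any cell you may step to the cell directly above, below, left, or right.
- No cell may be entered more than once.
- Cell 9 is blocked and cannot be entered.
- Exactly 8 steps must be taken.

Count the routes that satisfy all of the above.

Need simple routes of exactly 8 moves from 12 to 7 (Manhattan distance 2, so 3 moves are spent on a detour and 3 undoing it).
Enumerating: 12 8 4 3 2 6 10 11 7 | 12 8 4 3 2 1 5 6 7 | 12 16 15 11 10 6 2 3 7 | 12 16 15 14 10 6 2 3 7 | 12 11 15 14 10 6 2 3 7 | 12 11 10 6 2 3 4 8 7 | 12 11 10 6 5 1 2 3 7.
That gives 7 routes.

7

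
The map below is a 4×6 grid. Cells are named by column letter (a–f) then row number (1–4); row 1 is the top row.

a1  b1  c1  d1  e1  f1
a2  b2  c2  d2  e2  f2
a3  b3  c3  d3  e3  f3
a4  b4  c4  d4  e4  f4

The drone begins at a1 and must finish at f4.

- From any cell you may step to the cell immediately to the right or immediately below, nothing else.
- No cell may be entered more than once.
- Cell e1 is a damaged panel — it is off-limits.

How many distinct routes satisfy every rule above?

52

A right/down-only route from a1 to f4 makes exactly 3 down-moves and 5 right-moves in some order.
With no other constraints that would be C(8,3) = 56 routes.
Subtract routes through each blocked cell (inclusion–exclusion for overlaps): − through e1: 4 → 52.
That gives 52 routes.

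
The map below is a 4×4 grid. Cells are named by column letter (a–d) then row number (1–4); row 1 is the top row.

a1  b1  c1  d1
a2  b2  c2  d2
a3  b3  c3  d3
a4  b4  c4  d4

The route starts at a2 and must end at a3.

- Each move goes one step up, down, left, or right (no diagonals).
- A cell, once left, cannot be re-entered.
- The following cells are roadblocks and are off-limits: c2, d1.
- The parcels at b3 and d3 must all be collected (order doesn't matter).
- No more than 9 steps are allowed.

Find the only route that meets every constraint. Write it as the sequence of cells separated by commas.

Any route must reach b3 and d3 and still end at a3 within 9 moves, so the order of the required stops is forced.
Route from a2: right 1 to b2, down 1 to b3, right 2 to d3, down 1 to d4, left 3 to a4, up 1 to a3 — 9 moves in all.
Check: all required cells visited; 9 ≤ 9 moves.

a2, b2, b3, c3, d3, d4, c4, b4, a4, a3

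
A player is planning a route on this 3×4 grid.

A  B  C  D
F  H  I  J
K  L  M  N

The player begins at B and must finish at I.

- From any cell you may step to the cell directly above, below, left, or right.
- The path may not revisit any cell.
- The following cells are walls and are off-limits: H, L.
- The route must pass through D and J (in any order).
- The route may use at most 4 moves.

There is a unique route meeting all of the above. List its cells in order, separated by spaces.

The 4-move cap with required stops at D, J leaves no slack for detours.
Route from B: 2× right (reaching D), down to J, left to I — 4 moves in all.
Check: all required cells visited; 4 ≤ 4 moves.

B C D J I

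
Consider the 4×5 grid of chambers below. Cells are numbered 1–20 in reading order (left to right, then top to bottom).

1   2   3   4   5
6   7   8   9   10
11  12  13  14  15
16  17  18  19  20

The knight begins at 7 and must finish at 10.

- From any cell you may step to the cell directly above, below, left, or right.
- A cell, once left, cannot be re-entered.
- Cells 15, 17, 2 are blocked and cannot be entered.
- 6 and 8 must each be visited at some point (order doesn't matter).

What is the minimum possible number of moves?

7

Any route passes through 6 and 8 in some order between 7 and 10. Summing Manhattan distances along each leg and taking the cheapest ordering (7 → 6 → 8 → 10) gives a lower bound of 1 + 2 + 2 = 5 moves.
The shortest route satisfying every rule uses 7 moves: 7 → 6 → 11 → 12 → 13 → 8 → 9 → 10.
The bound of 5 isn't tight here; checking systematically, no route of length 5 through 6 satisfies every constraint, so 7 is the minimum.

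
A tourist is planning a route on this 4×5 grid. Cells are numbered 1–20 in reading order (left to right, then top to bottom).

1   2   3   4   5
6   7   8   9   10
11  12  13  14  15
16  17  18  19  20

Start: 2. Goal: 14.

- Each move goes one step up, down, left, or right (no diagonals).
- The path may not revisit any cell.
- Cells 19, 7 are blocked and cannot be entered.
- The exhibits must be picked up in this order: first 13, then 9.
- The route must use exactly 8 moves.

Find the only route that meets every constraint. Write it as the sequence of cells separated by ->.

The waypoints must appear in the order 13, 9, with no cell reused.
Route from 2: left to 1, 2× down (reaching 11), 2× right (reaching 13), up to 8, right to 9, down to 14 — 8 moves in all.
Check: order respected (13 at step 5, 9 at step 7); 8 moves as required.

2 -> 1 -> 6 -> 11 -> 12 -> 13 -> 8 -> 9 -> 14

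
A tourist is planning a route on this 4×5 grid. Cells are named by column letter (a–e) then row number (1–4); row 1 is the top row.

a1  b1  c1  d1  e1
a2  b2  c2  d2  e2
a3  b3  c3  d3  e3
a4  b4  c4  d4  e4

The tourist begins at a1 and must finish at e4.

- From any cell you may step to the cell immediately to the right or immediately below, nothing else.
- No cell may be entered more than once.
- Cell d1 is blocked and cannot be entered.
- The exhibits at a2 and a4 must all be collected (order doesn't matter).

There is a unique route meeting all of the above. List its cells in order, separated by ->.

a1 -> a2 -> a3 -> a4 -> b4 -> c4 -> d4 -> e4

Moves only go right or down, so the column and row indices never decrease.
Route from a1: down 3 to a4, right 4 to e4 — 7 moves in all.
Check: all required cells visited.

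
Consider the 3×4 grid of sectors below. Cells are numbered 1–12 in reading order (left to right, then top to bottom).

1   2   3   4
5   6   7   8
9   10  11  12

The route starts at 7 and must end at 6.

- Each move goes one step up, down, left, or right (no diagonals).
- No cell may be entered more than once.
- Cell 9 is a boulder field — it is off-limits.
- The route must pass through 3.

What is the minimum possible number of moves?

Any route passes through 3 somewhere between 7 and 6. Summing Manhattan distances along the two legs (7 → 3 → 6) gives a lower bound of 1 + 2 = 3 moves.
A route of 3 moves achieves this: 7 → 3 → 2 → 6.
Since 3 matches the lower bound, it is optimal.

3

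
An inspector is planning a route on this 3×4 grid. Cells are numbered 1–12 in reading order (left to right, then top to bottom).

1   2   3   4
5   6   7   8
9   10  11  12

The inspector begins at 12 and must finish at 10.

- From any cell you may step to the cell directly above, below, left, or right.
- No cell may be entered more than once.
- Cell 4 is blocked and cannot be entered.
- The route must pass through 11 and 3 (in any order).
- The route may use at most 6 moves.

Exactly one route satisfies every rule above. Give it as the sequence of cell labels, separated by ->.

The 6-move cap with required stops at 11, 3 leaves no slack for detours.
Route from 12: left 1 to 11, up 2 to 3, left 1 to 2, down 2 to 10 — 6 moves in all.
Check: all required cells visited; 6 ≤ 6 moves.

12 -> 11 -> 7 -> 3 -> 2 -> 6 -> 10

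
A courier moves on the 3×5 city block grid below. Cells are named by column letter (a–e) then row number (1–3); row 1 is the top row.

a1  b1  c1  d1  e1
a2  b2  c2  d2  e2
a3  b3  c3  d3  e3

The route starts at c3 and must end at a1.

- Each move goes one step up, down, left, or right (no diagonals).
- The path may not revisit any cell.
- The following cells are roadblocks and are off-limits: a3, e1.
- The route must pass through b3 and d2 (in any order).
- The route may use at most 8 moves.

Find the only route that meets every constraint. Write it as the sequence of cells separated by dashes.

c3 - b3 - b2 - c2 - d2 - d1 - c1 - b1 - a1

Any route must reach b3 and d2 and still end at a1 within 8 moves, so the order of the required stops is forced.
Route from c3: left to b3, up to b2, 2× right (reaching d2), up to d1, 3× left (reaching a1) — 8 moves in all.
Check: all required cells visited; 8 ≤ 8 moves.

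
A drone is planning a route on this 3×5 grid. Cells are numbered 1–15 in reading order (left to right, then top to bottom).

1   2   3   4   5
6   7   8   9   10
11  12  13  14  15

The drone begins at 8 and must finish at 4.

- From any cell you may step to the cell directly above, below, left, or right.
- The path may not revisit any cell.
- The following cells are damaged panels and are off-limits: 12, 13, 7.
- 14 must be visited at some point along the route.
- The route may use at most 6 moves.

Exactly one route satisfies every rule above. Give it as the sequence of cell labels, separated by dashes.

Any route must reach 14 and still end at 4 within 6 moves, so the order of the required stops is forced.
Route from 8: right to 9, down to 14, right to 15, 2× up (reaching 5), left to 4 — 6 moves in all.
Check: all required cells visited; 6 ≤ 6 moves.

8 - 9 - 14 - 15 - 10 - 5 - 4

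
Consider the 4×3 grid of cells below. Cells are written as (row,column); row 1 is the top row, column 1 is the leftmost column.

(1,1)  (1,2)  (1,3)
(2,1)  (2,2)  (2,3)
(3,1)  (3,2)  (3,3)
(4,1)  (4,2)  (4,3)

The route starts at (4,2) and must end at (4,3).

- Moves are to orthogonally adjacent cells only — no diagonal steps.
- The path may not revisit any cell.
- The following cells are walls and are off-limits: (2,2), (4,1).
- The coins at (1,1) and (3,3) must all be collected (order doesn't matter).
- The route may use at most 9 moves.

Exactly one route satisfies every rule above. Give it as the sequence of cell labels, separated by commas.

(4,2), (3,2), (3,1), (2,1), (1,1), (1,2), (1,3), (2,3), (3,3), (4,3)

The 9-move cap with required stops at (1,1), (3,3) leaves no slack for detours.
Route from (4,2): up to (3,2), left to (3,1), 2× up (reaching (1,1)), 2× right (reaching (1,3)), 3× down (reaching (4,3)) — 9 moves in all.
Check: all required cells visited; 9 ≤ 9 moves.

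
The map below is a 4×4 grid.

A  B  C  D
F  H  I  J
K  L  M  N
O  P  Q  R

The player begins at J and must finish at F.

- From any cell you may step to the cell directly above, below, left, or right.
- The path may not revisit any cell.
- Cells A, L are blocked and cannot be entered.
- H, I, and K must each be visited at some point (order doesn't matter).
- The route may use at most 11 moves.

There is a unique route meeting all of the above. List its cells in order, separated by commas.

The 11-move cap with required stops at H, I, K leaves no slack for detours.
Route from J: up 1 to D, left 2 to B, down 1 to H, right 1 to I, down 2 to Q, left 2 to O, up 2 to F — 11 moves in all.
Check: all required cells visited; 11 ≤ 11 moves.

J, D, C, B, H, I, M, Q, P, O, K, F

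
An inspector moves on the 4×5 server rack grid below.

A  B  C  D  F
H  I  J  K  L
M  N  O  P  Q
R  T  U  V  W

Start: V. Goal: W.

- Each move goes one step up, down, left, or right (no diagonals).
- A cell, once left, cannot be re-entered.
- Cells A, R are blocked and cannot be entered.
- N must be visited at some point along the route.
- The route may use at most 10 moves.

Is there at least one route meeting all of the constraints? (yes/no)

yes

One route that works: V → U → T → N → O → P → Q → W.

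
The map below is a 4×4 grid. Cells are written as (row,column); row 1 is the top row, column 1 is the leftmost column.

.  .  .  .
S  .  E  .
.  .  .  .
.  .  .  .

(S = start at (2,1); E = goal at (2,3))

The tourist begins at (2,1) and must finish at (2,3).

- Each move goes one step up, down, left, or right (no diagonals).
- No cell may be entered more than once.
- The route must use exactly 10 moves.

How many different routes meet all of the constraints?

Need simple routes of exactly 10 moves from (2,1) to (2,3) (Manhattan distance 2, so 4 moves are spent on a detour and 4 undoing it).
Branch systematically from the start, pruning whenever the remaining move budget drops below the Manhattan distance to (2,3) or differs from it in parity. Grouping the completions by first move — via (1,1): 8; via (3,1): 12; via (2,2): 7 — and summing: 8 + 12 + 7 = 27.
That gives 27 routes.

27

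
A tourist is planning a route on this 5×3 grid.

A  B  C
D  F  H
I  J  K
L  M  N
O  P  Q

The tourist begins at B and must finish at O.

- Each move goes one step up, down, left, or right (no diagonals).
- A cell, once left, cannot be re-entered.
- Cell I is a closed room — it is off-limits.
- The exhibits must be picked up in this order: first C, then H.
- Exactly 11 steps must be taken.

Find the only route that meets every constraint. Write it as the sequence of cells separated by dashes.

B - C - H - F - J - K - N - Q - P - M - L - O

The waypoints must appear in the order C, H, with no cell reused.
Route from B: right 1 to C, down 1 to H, left 1 to F, down 1 to J, right 1 to K, down 2 to Q, left 1 to P, up 1 to M, left 1 to L, down 1 to O — 11 moves in all.
Check: order respected (C at step 1, H at step 2); 11 moves as required.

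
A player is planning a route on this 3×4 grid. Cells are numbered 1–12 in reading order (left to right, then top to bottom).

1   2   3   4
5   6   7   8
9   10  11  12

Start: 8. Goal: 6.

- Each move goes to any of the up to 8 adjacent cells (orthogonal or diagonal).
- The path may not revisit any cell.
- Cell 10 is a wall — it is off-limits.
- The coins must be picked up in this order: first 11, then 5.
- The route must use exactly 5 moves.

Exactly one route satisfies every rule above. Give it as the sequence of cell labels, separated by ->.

8 -> 11 -> 7 -> 2 -> 5 -> 6

The waypoints must appear in the order 11, 5, with no cell reused.
Route from 8: down-left to 11, up to 7, up-left to 2, down-left to 5, right to 6 — 5 moves in all.
Check: order respected (11 at step 1, 5 at step 4); 5 moves as required.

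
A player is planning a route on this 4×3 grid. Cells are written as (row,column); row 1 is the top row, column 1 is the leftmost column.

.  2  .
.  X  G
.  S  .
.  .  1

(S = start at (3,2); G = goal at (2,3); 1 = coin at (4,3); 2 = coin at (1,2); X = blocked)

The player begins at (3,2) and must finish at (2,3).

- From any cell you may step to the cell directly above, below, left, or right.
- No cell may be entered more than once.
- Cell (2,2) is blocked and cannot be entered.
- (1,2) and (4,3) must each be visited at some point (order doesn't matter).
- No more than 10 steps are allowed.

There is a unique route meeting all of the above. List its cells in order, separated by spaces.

The budget equals the shortest possible length, so every move has to be on a shortest route through the required cells.
Route from (3,2): right to (3,3), down to (4,3), 2× left (reaching (4,1)), 3× up (reaching (1,1)), 2× right (reaching (1,3)), down to (2,3) — 10 moves in all.
Check: all required cells visited; 10 ≤ 10 moves.

(3,2) (3,3) (4,3) (4,2) (4,1) (3,1) (2,1) (1,1) (1,2) (1,3) (2,3)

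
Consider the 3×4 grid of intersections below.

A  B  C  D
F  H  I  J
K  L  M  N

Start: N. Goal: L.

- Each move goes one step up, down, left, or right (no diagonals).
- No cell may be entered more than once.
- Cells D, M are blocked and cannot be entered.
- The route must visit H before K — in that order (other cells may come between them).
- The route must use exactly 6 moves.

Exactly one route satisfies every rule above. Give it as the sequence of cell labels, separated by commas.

N, J, I, H, F, K, L

The waypoints must appear in the order H, K, with no cell reused.
Route from N: up 1 to J, left 3 to F, down 1 to K, right 1 to L — 6 moves in all.
Check: order respected (H at step 3, K at step 5); 6 moves as required.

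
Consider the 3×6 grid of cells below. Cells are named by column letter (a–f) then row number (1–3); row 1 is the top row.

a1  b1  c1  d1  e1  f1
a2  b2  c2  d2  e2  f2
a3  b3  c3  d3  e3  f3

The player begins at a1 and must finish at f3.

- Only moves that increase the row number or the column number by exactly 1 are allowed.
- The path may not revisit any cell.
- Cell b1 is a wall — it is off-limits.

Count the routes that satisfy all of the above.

6

A right/down-only route from a1 to f3 makes exactly 2 down-moves and 5 right-moves in some order.
With no other constraints that would be C(7,2) = 21 routes.
Subtract routes through each blocked cell (inclusion–exclusion for overlaps): − through b1: 15 → 6.
That gives 6 routes.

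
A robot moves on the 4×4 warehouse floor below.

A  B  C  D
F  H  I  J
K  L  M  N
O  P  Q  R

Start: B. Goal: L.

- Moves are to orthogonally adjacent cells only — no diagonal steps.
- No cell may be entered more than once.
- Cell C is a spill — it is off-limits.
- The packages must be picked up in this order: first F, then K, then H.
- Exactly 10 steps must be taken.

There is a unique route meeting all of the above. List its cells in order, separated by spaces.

The waypoints must appear in the order F, K, H, with no cell reused.
Route from B: left 1 to A, down 3 to O, right 2 to Q, up 2 to I, left 1 to H, down 1 to L — 10 moves in all.
Check: order respected (F at step 2, K at step 3, H at step 9); 10 moves as required.

B A F K O P Q M I H L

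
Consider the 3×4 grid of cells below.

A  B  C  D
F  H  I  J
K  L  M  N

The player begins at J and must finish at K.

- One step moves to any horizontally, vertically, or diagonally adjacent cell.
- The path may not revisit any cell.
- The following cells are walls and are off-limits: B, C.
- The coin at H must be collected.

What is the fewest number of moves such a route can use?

3

Any route passes through H somewhere between J and K. Summing Chebyshev distances along the two legs (J → H → K) gives a lower bound of 2 + 1 = 3 moves.
A route of 3 moves achieves this: J → I → H → K.
Since 3 matches the lower bound, it is optimal.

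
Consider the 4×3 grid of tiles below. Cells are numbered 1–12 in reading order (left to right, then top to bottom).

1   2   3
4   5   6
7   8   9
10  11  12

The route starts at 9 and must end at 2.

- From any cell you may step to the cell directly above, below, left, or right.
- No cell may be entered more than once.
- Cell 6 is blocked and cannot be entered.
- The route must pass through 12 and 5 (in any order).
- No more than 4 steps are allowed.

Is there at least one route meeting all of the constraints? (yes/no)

Even ignoring the no-revisit rule, getting from 9 to 2, taking the cheapest ordering 9 → 12 → 5 → 2 needs at least 1 + 3 + 1 = 5 moves (Manhattan distance per leg), which exceeds the 4-move limit.

no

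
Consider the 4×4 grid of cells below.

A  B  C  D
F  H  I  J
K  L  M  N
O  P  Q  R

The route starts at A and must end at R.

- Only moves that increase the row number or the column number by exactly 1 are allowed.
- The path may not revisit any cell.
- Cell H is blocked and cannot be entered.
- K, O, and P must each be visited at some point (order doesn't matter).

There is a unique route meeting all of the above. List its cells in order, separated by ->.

Moves only go right or down, so the column and row indices never decrease.
Route from A: down 3 to O, right 3 to R — 6 moves in all.
Check: all required cells visited.

A -> F -> K -> O -> P -> Q -> R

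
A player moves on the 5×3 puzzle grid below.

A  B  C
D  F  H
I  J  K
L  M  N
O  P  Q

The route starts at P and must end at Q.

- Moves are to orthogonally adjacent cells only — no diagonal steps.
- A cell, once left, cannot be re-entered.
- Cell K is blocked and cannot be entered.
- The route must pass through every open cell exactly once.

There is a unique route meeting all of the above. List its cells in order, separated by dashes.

P - O - L - I - D - A - B - C - H - F - J - M - N - Q

Need to visit all 14 open cells exactly once, starting at P and ending at Q.
Cell O has only two open neighbours (L and P), so the path must pass straight through it: one of those is the cell it's entered from and the other is where it exits.
Route from P: left 1 to O, up 4 to A, right 2 to C, down 1 to H, left 1 to F, down 2 to M, right 1 to N, down 1 to Q — 13 moves in all.
Check: all 14 open cells covered.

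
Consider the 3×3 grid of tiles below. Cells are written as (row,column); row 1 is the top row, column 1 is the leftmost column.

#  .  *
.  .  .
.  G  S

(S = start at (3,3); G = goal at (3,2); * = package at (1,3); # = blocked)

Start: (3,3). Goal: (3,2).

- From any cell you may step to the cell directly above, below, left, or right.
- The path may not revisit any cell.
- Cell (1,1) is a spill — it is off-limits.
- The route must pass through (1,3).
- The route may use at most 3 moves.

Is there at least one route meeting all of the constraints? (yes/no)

Even ignoring the no-revisit rule, getting from (3,3) to (3,2) via (1,3) needs at least 2 + 3 = 5 moves (Manhattan distance per leg), which exceeds the 3-move limit.

no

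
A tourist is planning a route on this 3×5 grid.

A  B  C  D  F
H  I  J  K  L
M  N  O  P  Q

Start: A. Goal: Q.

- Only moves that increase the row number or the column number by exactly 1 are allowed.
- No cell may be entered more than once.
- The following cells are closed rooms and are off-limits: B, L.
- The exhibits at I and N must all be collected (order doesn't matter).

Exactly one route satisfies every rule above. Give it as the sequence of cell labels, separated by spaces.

Moves only go right or down, so the column and row indices never decrease.
Route from A: down 1 to H, right 1 to I, down 1 to N, right 3 to Q — 6 moves in all.
Check: all required cells visited.

A H I N O P Q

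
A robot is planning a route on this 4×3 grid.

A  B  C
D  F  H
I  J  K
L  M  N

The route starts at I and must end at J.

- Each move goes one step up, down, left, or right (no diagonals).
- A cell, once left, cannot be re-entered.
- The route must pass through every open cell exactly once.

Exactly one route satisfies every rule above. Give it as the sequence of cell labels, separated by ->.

Need to visit all 12 open cells exactly once, starting at I and ending at J.
Cell A has only two open neighbours (D and B), so the path must pass straight through it: one of those is the cell it's entered from and the other is where it exits.
Route from I: down 1 to L, right 2 to N, up 3 to C, left 2 to A, down 1 to D, right 1 to F, down 1 to J — 11 moves in all.
Check: all 12 open cells covered.

I -> L -> M -> N -> K -> H -> C -> B -> A -> D -> F -> J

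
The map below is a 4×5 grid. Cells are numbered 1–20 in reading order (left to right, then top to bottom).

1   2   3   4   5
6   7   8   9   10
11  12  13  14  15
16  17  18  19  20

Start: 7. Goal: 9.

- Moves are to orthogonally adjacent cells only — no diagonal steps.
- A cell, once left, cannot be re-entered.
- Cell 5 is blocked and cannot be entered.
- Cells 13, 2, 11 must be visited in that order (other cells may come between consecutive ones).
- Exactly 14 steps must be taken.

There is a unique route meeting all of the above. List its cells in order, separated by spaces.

7 12 13 8 3 2 1 6 11 16 17 18 19 14 9

The waypoints must appear in the order 13, 2, 11, with no cell reused.
Route from 7: down 1 to 12, right 1 to 13, up 2 to 3, left 2 to 1, down 3 to 16, right 3 to 19, up 2 to 9 — 14 moves in all.
Check: order respected (13 at step 2, 2 at step 5, 11 at step 8); 14 moves as required.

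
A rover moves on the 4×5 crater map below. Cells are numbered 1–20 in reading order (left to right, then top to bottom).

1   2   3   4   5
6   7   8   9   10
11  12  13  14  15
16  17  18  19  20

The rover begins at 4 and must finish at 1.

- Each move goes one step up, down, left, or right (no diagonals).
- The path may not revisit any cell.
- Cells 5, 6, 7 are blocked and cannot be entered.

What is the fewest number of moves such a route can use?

The Manhattan distance from 4 to 1 is |1−1| + |4−1| = 3, so at least 3 moves are needed.
A route of 3 moves achieves this: 4 → 3 → 2 → 1.
Since 3 matches the lower bound, it is optimal.

3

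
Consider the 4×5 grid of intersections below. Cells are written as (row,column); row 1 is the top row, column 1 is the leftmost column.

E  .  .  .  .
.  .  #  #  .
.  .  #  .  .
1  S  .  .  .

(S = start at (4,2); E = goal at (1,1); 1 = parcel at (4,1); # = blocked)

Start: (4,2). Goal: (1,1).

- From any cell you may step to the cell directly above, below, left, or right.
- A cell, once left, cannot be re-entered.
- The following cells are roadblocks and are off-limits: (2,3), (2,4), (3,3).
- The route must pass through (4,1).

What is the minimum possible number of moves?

Any route passes through (4,1) somewhere between (4,2) and (1,1). Summing Manhattan distances along the two legs ((4,2) → (4,1) → (1,1)) gives a lower bound of 1 + 3 = 4 moves.
A route of 4 moves achieves this: (4,2) → (4,1) → (3,1) → (2,1) → (1,1).
Since 4 matches the lower bound, it is optimal.

4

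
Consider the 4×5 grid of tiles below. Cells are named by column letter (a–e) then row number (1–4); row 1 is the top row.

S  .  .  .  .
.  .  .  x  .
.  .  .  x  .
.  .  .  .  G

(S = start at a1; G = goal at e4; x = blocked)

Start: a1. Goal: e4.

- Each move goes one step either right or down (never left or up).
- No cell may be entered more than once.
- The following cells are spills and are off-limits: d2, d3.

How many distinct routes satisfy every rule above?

A right/down-only route from a1 to e4 makes exactly 3 down-moves and 4 right-moves in some order.
With no other constraints that would be C(7,3) = 35 routes.
Subtract routes through each blocked cell (inclusion–exclusion for overlaps): − through d2: 12 − through d3: 20 + through d2&d3: 8 → 11.
That gives 11 routes.

11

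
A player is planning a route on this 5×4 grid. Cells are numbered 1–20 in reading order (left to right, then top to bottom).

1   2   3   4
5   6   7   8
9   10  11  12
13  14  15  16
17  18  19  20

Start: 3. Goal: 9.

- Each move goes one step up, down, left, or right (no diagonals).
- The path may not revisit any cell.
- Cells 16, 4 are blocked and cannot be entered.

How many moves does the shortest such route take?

4

The Manhattan distance from 3 to 9 is |1−3| + |3−1| = 4, so at least 4 moves are needed.
A route of 4 moves achieves this: 3 → 7 → 11 → 10 → 9.
Since 4 matches the lower bound, it is optimal.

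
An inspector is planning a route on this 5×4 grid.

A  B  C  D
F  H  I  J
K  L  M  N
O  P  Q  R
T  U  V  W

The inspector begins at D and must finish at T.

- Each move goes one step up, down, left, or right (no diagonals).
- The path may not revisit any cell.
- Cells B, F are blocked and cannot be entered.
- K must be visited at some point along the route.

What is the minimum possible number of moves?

7

Any route passes through K somewhere between D and T. Summing Manhattan distances along the two legs (D → K → T) gives a lower bound of 5 + 2 = 7 moves.
A route of 7 moves achieves this: D → J → N → M → L → K → O → T.
Since 7 matches the lower bound, it is optimal.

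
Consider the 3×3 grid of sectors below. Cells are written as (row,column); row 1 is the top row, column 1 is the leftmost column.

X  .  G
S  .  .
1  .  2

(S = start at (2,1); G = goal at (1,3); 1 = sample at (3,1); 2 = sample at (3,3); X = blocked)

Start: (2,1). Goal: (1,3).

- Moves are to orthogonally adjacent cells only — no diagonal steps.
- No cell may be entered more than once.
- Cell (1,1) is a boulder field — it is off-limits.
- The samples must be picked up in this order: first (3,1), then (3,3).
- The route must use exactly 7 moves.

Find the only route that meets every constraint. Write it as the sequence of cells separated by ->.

(2,1) -> (3,1) -> (3,2) -> (3,3) -> (2,3) -> (2,2) -> (1,2) -> (1,3)

The waypoints must appear in the order (3,1), (3,3), with no cell reused.
Route from (2,1): down 1 to (3,1), right 2 to (3,3), up 1 to (2,3), left 1 to (2,2), up 1 to (1,2), right 1 to (1,3) — 7 moves in all.
Check: order respected (1 at step 1, 2 at step 3); 7 moves as required.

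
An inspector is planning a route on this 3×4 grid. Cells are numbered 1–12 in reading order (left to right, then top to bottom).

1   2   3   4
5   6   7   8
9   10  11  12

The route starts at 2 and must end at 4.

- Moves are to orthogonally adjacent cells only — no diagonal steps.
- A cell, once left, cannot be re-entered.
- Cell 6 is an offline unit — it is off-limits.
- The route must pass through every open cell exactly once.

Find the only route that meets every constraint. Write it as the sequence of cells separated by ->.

2 -> 1 -> 5 -> 9 -> 10 -> 11 -> 12 -> 8 -> 7 -> 3 -> 4

Need to visit all 11 open cells exactly once, starting at 2 and ending at 4.
Route from 2: left to 1, 2× down (reaching 9), 3× right (reaching 12), up to 8, left to 7, up to 3, right to 4 — 10 moves in all.
Check: all 11 open cells covered.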